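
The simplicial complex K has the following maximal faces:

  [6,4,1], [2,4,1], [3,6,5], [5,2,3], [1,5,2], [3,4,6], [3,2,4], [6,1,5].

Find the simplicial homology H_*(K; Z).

Fix the vertex order 1 < 2 < 3 < 4 < 5 < 6 and write every simplex with vertices in increasing order. Then dim K = 2 and the simplices of K are:

  0-simplices (6): [1], [2], [3], [4], [5], [6]
  1-simplices (12): [1,2], [1,4], [1,5], [1,6], [2,3], [2,4], [2,5], [3,4], [3,5], [3,6], [4,6], [5,6]
  2-simplices (8): [1,2,4], [1,2,5], [1,4,6], [1,5,6], [2,3,4], [2,3,5], [3,4,6], [3,5,6]

giving chain groups C_0 ≅ Z^6, C_1 ≅ Z^12, C_2 ≅ Z^8.

Boundary ∂_1: C_1 → C_0 maps an edge to its endpoints' difference, ∂[p,q] = q − p.
This gives a 6×12 integer matrix of rank 5; reducing to Smith normal form yields diagonal entries (1,1,1,1,1).

∂_2: C_2 → C_1 sends each 2-simplex [p,q,r] to [q,r] − [p,r] + [p,q]. For instance
  ∂[3,4,6] = [4,6] − [3,6] + [3,4],
  ∂[1,4,6] = [4,6] − [1,6] + [1,4].
The 12×8 boundary matrix has rank 7 and Smith normal form diag(1,1,1,1,1,1,1).

From H_k ≅ ker(∂_k) / im(∂_{k+1}) we obtain:

  H_0: rank C_0 − rank ∂_1 = 6 − 5 = 1, and the invariant factors of ∂_1 are all 1, so H_0 = Z.
  H_1: rank ker ∂_1 − rank ∂_2 = (12 − 5) − 7 = 0, and the invariant factors of ∂_2 are all 1, so H_1 = 0.
  H_2: rank ker ∂_2 − rank ∂_3 = (8 − 7) − 0 = 1, and there is no ∂_3, so H_2 = Z.

H_0 = Z,  H_1 = 0,  H_2 = Z.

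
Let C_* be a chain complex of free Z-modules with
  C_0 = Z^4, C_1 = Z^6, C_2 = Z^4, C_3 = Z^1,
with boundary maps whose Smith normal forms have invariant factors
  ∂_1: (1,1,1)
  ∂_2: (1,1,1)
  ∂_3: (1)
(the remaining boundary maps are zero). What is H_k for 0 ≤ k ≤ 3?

H_0 ≅ Z,  H_1 = 0,  H_2 = 0,  H_3 = 0.

H_0: b_0 = 4 − 0 − 3 = 1; torsion from ∂_1 factors > 1: none. So H_0 ≅ Z.
H_1: b_1 = 6 − 3 − 3 = 0; torsion from ∂_2 factors > 1: none. So H_1 ≅ 0.
H_2: b_2 = 4 − 3 − 1 = 0; torsion from ∂_3 factors > 1: none. So H_2 ≅ 0.
H_3: b_3 = 1 − 1 − 0 = 0; torsion from ∂_4 factors > 1: none. So H_3 ≅ 0.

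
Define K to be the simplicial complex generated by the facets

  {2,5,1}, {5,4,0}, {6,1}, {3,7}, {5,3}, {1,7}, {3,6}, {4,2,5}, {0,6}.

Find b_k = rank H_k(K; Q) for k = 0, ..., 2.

b_0 = 1, b_1 = 3, b_2 = 0.

We work with the vertex ordering 0 < 1 < 2 < 3 < 4 < 5 < 6 < 7. The simplices of K, each written with vertices in increasing order, are:

  0-simplices (8): [0], [1], [2], [3], [4], [5], [6], [7]
  1-simplices (13): [0,4], [0,5], [0,6], [1,2], [1,5], [1,6], [1,7], [2,4], [2,5], [3,5], [3,6], [3,7], [4,5]
  2-simplices (3): [0,4,5], [1,2,5], [2,4,5]

so the chain groups are C_0 ≅ Z^8, C_1 ≅ Z^13, C_2 ≅ Z^3.

∂_1: C_1 → C_0 sends each edge [p,q] (with p < q) to q − p. For instance
  ∂[1,7] = [7] − [1].
This gives a 8×13 integer matrix of rank 7; reducing to Smith normal form yields diagonal entries (1,1,1,1,1,1,1).

Boundary ∂_2: C_2 → C_1 maps a triangle to the signed sum of its edges. For instance
  ∂[0,4,5] = [4,5] − [0,5] + [0,4],
  ∂[1,2,5] = [2,5] − [1,5] + [1,2].
The resulting 13×3 matrix has rank 3, and its Smith normal form has invariant factors (1,1,1).

Now H_k = ker ∂_k / im ∂_{k+1}, so:

  H_0: rank C_0 − rank ∂_1 = 8 − 7 = 1, and the invariant factors of ∂_1 are all 1, so H_0 ≅ Z.
  H_1: rank ker ∂_1 − rank ∂_2 = (13 − 7) − 3 = 3, and the invariant factors of ∂_2 are all 1, so H_1 ≅ Z^3.
  H_2: rank ker ∂_2 − rank ∂_3 = (3 − 3) − 0 = 0, and there is no ∂_3, so H_2 ≅ 0.

Hence the Betti numbers are b_0 = 1, b_1 = 3, b_2 = 0.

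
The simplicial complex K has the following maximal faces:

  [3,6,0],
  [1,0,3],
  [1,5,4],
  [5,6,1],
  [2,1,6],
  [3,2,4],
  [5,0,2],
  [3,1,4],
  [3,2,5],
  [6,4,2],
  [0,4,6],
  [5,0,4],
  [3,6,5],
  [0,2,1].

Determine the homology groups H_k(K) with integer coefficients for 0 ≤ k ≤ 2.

We work with the vertex ordering 0 < 1 < 2 < 3 < 4 < 5 < 6. The simplices of K, each written with vertices in increasing order, are:

  0-simplices (7): [0], [1], [2], [3], [4], [5], [6]
  1-simplices (21): [0,1], [0,2], [0,3], [0,4], [0,5], [0,6], [1,2], [1,3], [1,4], [1,5], [1,6], [2,3], [2,4], [2,5], [2,6], [3,4], [3,5], [3,6], [4,5], [4,6], [5,6]
  2-simplices (14): [0,1,2], [0,1,3], [0,2,5], [0,3,6], [0,4,5], [0,4,6], [1,2,6], [1,3,4], [1,4,5], [1,5,6], [2,3,4], [2,3,5], [2,4,6], [3,5,6]

Hence C_0 ≅ Z^7, C_1 ≅ Z^21, C_2 ≅ Z^14.

∂_1: C_1 → C_0 maps an edge to its endpoints' difference, ∂[p,q] = q − p.
As a 7×21 matrix over Z this has rank 6, with invariant factors (1,1,1,1,1,1).

Boundary ∂_2: C_2 → C_1 acts by ∂[p,q,r] = [q,r] − [p,r] + [p,q]. For instance
  ∂[3,5,6] = [5,6] − [3,6] + [3,5],
  ∂[1,2,6] = [2,6] − [1,6] + [1,2].
This gives a 21×14 integer matrix of rank 13; reducing to Smith normal form yields diagonal entries (1,1,1,1,1,1,1,1,1,1,1,1,1).

From H_k ≅ ker(∂_k) / im(∂_{k+1}) we obtain:

  H_0: rank C_0 − rank ∂_1 = 7 − 6 = 1, and the invariant factors of ∂_1 are all 1, so H_0 ≅ Z.
  H_1: rank ker ∂_1 − rank ∂_2 = (21 − 6) − 13 = 2, and the invariant factors of ∂_2 are all 1, so H_1 ≅ Z^2.
  H_2: rank ker ∂_2 − rank ∂_3 = (14 − 13) − 0 = 1, and there is no ∂_3, so H_2 ≅ Z.

As a check, the Euler characteristic is 7 − 21 + 14 = 0, which agrees with 1 − 2 + 1 = 0.

H_0 = Z,  H_1 = Z^2,  H_2 = Z.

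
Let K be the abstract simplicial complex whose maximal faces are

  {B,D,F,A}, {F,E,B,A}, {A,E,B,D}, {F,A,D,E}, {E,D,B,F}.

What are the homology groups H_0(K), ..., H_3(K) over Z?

H_0 ≅ Z,  H_1 = 0,  H_2 = 0,  H_3 ≅ Z.

K has 5 vertices, 10 edges, 10 triangles, 5 3-simplices.
rank ∂_0 = 0, rank ∂_1 = 4 ⇒ b_0 = 5 − 0 − 4 = 1; all invariant factors of ∂_1 are 1 so no torsion. So H_0 = Z.
rank ∂_1 = 4, rank ∂_2 = 6 ⇒ b_1 = 10 − 4 − 6 = 0; all invariant factors of ∂_2 are 1 so no torsion. So H_1 = 0.
rank ∂_2 = 6, rank ∂_3 = 4 ⇒ b_2 = 10 − 6 − 4 = 0; all invariant factors of ∂_3 are 1 so no torsion. So H_2 = 0.
rank ∂_3 = 4, rank ∂_4 = 0 ⇒ b_3 = 5 − 4 − 0 = 1. So H_3 = Z.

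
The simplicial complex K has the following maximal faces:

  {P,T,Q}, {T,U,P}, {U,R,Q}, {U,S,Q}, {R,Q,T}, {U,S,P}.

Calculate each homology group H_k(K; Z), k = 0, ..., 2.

We work with the vertex ordering P < Q < R < S < T < U. The simplices of K, each written with vertices in increasing order, are:

  0-simplices (6): P, Q, R, S, T, U
  1-simplices (12): PQ, PS, PT, PU, QR, QS, QT, QU, RT, RU, SU, TU
  2-simplices (6): PQT, PSU, PTU, QRT, QRU, QSU

giving chain groups C_0 ≅ Z^6, C_1 ≅ Z^12, C_2 ≅ Z^6.

∂_1: C_1 → C_0 maps an edge to its endpoints' difference, ∂[p,q] = q − p.
The resulting 6×12 matrix has rank 5, and its Smith normal form has invariant factors (1,1,1,1,1).

Boundary ∂_2: C_2 → C_1 acts by ∂[p,q,r] = [q,r] − [p,r] + [p,q]. For instance
  ∂QRU = RU − QU + QR,
  ∂QRT = RT − QT + QR.
This gives a 12×6 integer matrix of rank 6; reducing to Smith normal form yields diagonal entries (1,1,1,1,1,1).

Now H_k = ker ∂_k / im ∂_{k+1}, so:

  H_0: rank C_0 − rank ∂_1 = 6 − 5 = 1, and the invariant factors of ∂_1 are all 1, so H_0 = Z.
  H_1: rank ker ∂_1 − rank ∂_2 = (12 − 5) − 6 = 1, and the invariant factors of ∂_2 are all 1, so H_1 = Z.
  H_2: rank ker ∂_2 − rank ∂_3 = (6 − 6) − 0 = 0, and there is no ∂_3, so H_2 = 0.

As a check, the Euler characteristic is 6 − 12 + 6 = 0, which agrees with 1 − 1 + 0 = 0.

H_0 ≅ Z,  H_1 ≅ Z,  H_2 = 0.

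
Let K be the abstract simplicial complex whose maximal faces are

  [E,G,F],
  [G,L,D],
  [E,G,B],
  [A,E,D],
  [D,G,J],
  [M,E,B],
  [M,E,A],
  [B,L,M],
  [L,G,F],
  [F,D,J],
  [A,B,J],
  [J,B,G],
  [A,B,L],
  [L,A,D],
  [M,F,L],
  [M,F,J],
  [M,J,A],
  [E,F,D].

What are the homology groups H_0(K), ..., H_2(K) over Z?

Order the vertices as A < B < D < E < F < G < J < L < M. Listing each simplex with vertices in this order, K has dimension 2 with simplices:

  0-simplices (9): A, B, D, E, F, G, J, L, M
  1-simplices (27): AB, AD, AE, AJ, AL, AM, BE, BG, BJ, BL, BM, DE, DF, DG, DJ, DL, EF, EG, EM, FG, FJ, FL, FM, GJ, GL, JM, LM
  2-simplices (18): ABJ, ABL, ADE, ADL, AEM, AJM, BEG, BEM, BGJ, BLM, DEF, DFJ, DGJ, DGL, EFG, FGL, FJM, FLM

Hence C_0 ≅ Z^9, C_1 ≅ Z^27, C_2 ≅ Z^18.

The boundary map ∂_1: C_1 → C_0 is given by ∂[p,q] = [q] − [p].
As a 9×27 matrix over Z this has rank 8, with invariant factors (1,1,1,1,1,1,1,1).

∂_2: C_2 → C_1 acts by ∂[p,q,r] = [q,r] − [p,r] + [p,q]. For instance
  ∂FLM = LM − FM + FL,
  ∂DGJ = GJ − DJ + DG.
The resulting 27×18 matrix has rank 18, and its Smith normal form has invariant factors (1,1,1,1,1,1,1,1,1,1,1,1,1,1,1,1,1,2).

Now H_k = ker ∂_k / im ∂_{k+1}, so:

  H_0: rank C_0 − rank ∂_1 = 9 − 8 = 1, and the invariant factors of ∂_1 are all 1, so H_0 = Z.
  H_1: rank ker ∂_1 − rank ∂_2 = (27 − 8) − 18 = 1, and ∂_2 has invariant factor 2 > 1, so H_1 = Z × Z/2.
  H_2: rank ker ∂_2 − rank ∂_3 = (18 − 18) − 0 = 0, and there is no ∂_3, so H_2 = 0.

As a check, the Euler characteristic is 9 − 27 + 18 = 0, which agrees with 1 − 1 + 0 = 0.
(K is a triangulation of the Klein bottle.)

H_0 ≅ Z,  H_1 ≅ Z × Z/2,  H_2 = 0.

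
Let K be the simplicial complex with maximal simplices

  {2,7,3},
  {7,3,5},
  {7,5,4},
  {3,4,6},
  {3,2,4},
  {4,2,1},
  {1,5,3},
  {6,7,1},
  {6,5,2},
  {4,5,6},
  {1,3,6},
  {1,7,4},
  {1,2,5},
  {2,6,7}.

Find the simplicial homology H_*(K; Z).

Order the vertices as 1 < 2 < 3 < 4 < 5 < 6 < 7. Listing each simplex with vertices in this order, K has dimension 2 with simplices:

  0-simplices (7): [1], [2], [3], [4], [5], [6], [7]
  1-simplices (21): [1,2], [1,3], [1,4], [1,5], [1,6], [1,7], [2,3], [2,4], [2,5], [2,6], [2,7], [3,4], [3,5], [3,6], [3,7], [4,5], [4,6], [4,7], [5,6], [5,7], [6,7]
  2-simplices (14): [1,2,4], [1,2,5], [1,3,5], [1,3,6], [1,4,7], [1,6,7], [2,3,4], [2,3,7], [2,5,6], [2,6,7], [3,4,6], [3,5,7], [4,5,6], [4,5,7]

giving chain groups C_0 ≅ Z^7, C_1 ≅ Z^21, C_2 ≅ Z^14.

∂_1: C_1 → C_0 is given by ∂[p,q] = [q] − [p]. For instance
  ∂[3,5] = [5] − [3].
This gives a 7×21 integer matrix of rank 6; reducing to Smith normal form yields diagonal entries (1,1,1,1,1,1).

∂_2: C_2 → C_1 maps a triangle to the signed sum of its edges. For instance
  ∂[1,2,5] = [2,5] − [1,5] + [1,2],
  ∂[4,5,7] = [5,7] − [4,7] + [4,5].
As a 21×14 matrix over Z this has rank 13, with invariant factors (1,1,1,1,1,1,1,1,1,1,1,1,1).

Now H_k = ker ∂_k / im ∂_{k+1}, so:

  H_0: rank C_0 − rank ∂_1 = 7 − 6 = 1, and the invariant factors of ∂_1 are all 1, so H_0 = Z.
  H_1: rank ker ∂_1 − rank ∂_2 = (21 − 6) − 13 = 2, and the invariant factors of ∂_2 are all 1, so H_1 = Z^2.
  H_2: rank ker ∂_2 − rank ∂_3 = (14 − 13) − 0 = 1, and there is no ∂_3, so H_2 = Z.

H_0 ≅ Z,  H_1 ≅ Z^2,  H_2 ≅ Z.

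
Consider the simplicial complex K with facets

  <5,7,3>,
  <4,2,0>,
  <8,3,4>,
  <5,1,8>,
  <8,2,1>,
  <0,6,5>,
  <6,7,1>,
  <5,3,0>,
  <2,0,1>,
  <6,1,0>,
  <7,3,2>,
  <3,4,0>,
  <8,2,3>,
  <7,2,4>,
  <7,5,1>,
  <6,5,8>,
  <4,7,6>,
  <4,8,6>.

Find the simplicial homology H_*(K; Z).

Take the total order 0 < 1 < 2 < 3 < 4 < 5 < 6 < 7 < 8 on the vertex set. Then K (dimension 2) consists of the simplices:

  0-simplices (9): [0], [1], [2], [3], [4], [5], [6], [7], [8]
  1-simplices (27): (27 of them)
  2-simplices (18): [0,1,2], [0,1,6], [0,2,4], [0,3,4], [0,3,5], [0,5,6], [1,2,8], [1,5,7], [1,5,8], [1,6,7], [2,3,7], [2,3,8], [2,4,7], [3,4,8], [3,5,7], [4,6,7], [4,6,8], [5,6,8]

Hence C_0 ≅ Z^9, C_1 ≅ Z^27, C_2 ≅ Z^18.

Boundary ∂_1: C_1 → C_0 sends each edge [p,q] (with p < q) to q − p.
The 9×27 boundary matrix has rank 8 and Smith normal form diag(1,1,1,1,1,1,1,1).

∂_2: C_2 → C_1 maps a triangle to the signed sum of its edges. For instance
  ∂[0,2,4] = [2,4] − [0,4] + [0,2],
  ∂[5,6,8] = [6,8] − [5,8] + [5,6].
The resulting 27×18 matrix has rank 18, and its Smith normal form has invariant factors (1,1,1,1,1,1,1,1,1,1,1,1,1,1,1,1,1,2).

Now H_k = ker ∂_k / im ∂_{k+1}, so:

  H_0: rank C_0 − rank ∂_1 = 9 − 8 = 1, and the invariant factors of ∂_1 are all 1, so H_0 ≅ Z.
  H_1: rank ker ∂_1 − rank ∂_2 = (27 − 8) − 18 = 1, and ∂_2 has invariant factor 2 > 1, so H_1 ≅ Z ⊕ Z/2Z.
  H_2: rank ker ∂_2 − rank ∂_3 = (18 − 18) − 0 = 0, and there is no ∂_3, so H_2 ≅ 0.

As a check, the Euler characteristic is 9 − 27 + 18 = 0, which agrees with 1 − 1 + 0 = 0.

H_0 = Z,  H_1 = Z ⊕ Z/2Z,  H_2 = 0.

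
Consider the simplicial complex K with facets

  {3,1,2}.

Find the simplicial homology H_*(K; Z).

H_0 = Z,  H_1 = 0,  H_2 = 0.

We work with the vertex ordering 1 < 2 < 3. The simplices of K, each written with vertices in increasing order, are:

  0-simplices (3): [1], [2], [3]
  1-simplices (3): [1,2], [1,3], [2,3]
  2-simplices (1): [1,2,3]

so the chain groups are C_0 ≅ Z^3, C_1 ≅ Z^3, C_2 ≅ Z^1.

The boundary map ∂_1: C_1 → C_0 is given by ∂[p,q] = [q] − [p]. For instance
  ∂[1,3] = [3] − [1].
The resulting 3×3 matrix has rank 2, and its Smith normal form has invariant factors (1,1).

Boundary ∂_2: C_2 → C_1 maps a triangle to the signed sum of its edges. For instance
  ∂[1,2,3] = [2,3] − [1,3] + [1,2].
The resulting 3×1 matrix has rank 1, and its Smith normal form has invariant factors (1).

From H_k ≅ ker(∂_k) / im(∂_{k+1}) we obtain:

  H_0: rank C_0 − rank ∂_1 = 3 − 2 = 1, and the invariant factors of ∂_1 are all 1, so H_0 ≅ Z.
  H_1: rank ker ∂_1 − rank ∂_2 = (3 − 2) − 1 = 0, and the invariant factors of ∂_2 are all 1, so H_1 ≅ 0.
  H_2: rank ker ∂_2 − rank ∂_3 = (1 − 1) − 0 = 0, and there is no ∂_3, so H_2 ≅ 0.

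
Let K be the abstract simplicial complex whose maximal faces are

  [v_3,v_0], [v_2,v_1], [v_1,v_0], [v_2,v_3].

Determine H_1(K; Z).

H_1 ≅ Z.

Order the vertices as v_0 < v_1 < v_2 < v_3. Listing each simplex with vertices in this order, K has dimension 1 with simplices:

  0-simplices (4): [v_0], [v_1], [v_2], [v_3]
  1-simplices (4): [v_0,v_1], [v_0,v_3], [v_1,v_2], [v_2,v_3]

giving chain groups C_0 ≅ Z^4, C_1 ≅ Z^4.

∂_1: C_1 → C_0 maps an edge to its endpoints' difference, ∂[p,q] = q − p.
As a 4×4 matrix over Z this has rank 3, with invariant factors (1,1,1).

Now H_k = ker ∂_k / im ∂_{k+1}, so:

  H_1: rank ker ∂_1 − rank ∂_2 = (4 − 3) − 0 = 1, and there is no ∂_2, so H_1 ≅ Z.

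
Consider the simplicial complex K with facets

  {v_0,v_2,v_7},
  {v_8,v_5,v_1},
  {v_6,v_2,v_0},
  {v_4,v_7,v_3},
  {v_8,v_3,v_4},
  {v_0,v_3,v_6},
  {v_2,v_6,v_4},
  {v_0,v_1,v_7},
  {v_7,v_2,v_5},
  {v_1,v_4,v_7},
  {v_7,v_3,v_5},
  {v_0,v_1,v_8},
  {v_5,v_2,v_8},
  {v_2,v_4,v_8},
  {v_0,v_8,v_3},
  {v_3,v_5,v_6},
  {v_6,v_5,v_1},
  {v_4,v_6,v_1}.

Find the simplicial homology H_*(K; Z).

H_0 = Z,  H_1 = Z^2,  H_2 = Z.

Take the total order v_0 < v_1 < v_2 < v_3 < v_4 < v_5 < v_6 < v_7 < v_8 on the vertex set. Then K (dimension 2) consists of the simplices:

  0-simplices (9): [v_0], [v_1], [v_2], [v_3], [v_4], [v_5], [v_6], [v_7], [v_8]
  1-simplices (27): (27 of them)
  2-simplices (18): (18 of them)

Hence C_0 ≅ Z^9, C_1 ≅ Z^27, C_2 ≅ Z^18.

Boundary ∂_1: C_1 → C_0 is given by ∂[p,q] = [q] − [p]. For instance
  ∂[v_0,v_7] = [v_7] − [v_0].
This gives a 9×27 integer matrix of rank 8; reducing to Smith normal form yields diagonal entries (1,1,1,1,1,1,1,1).

The boundary map ∂_2: C_2 → C_1 sends each 2-simplex [p,q,r] to [q,r] − [p,r] + [p,q]. For instance
  ∂[v_3,v_5,v_6] = [v_5,v_6] − [v_3,v_6] + [v_3,v_5],
  ∂[v_1,v_5,v_6] = [v_5,v_6] − [v_1,v_6] + [v_1,v_5].
As a 27×18 matrix over Z this has rank 17, with invariant factors (1,1,1,1,1,1,1,1,1,1,1,1,1,1,1,1,1).

Computing H_k = (kernel of ∂_k) / (image of ∂_{k+1}):

  H_0: rank C_0 − rank ∂_1 = 9 − 8 = 1, and the invariant factors of ∂_1 are all 1, so H_0 ≅ Z.
  H_1: rank ker ∂_1 − rank ∂_2 = (27 − 8) − 17 = 2, and the invariant factors of ∂_2 are all 1, so H_1 ≅ Z^2.
  H_2: rank ker ∂_2 − rank ∂_3 = (18 − 17) − 0 = 1, and there is no ∂_3, so H_2 ≅ Z.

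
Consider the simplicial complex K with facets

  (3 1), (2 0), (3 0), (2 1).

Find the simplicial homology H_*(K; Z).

K has 4 vertices, 4 edges.
rank ∂_0 = 0, rank ∂_1 = 3 ⇒ b_0 = 4 − 0 − 3 = 1; all invariant factors of ∂_1 are 1 so no torsion. So H_0 = Z.
rank ∂_1 = 3, rank ∂_2 = 0 ⇒ b_1 = 4 − 3 − 0 = 1. So H_1 = Z.

H_0 = Z,  H_1 = Z.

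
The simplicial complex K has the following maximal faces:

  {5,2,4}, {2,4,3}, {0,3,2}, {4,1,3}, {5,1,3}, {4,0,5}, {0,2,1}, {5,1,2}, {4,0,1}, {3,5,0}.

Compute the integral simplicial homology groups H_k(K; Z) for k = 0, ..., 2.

H_0 ≅ Z,  H_1 ≅ Z/2Z,  H_2 = 0.

Order the vertices as 0 < 1 < 2 < 3 < 4 < 5. Listing each simplex with vertices in this order, K has dimension 2 with simplices:

  0-simplices (6): [0], [1], [2], [3], [4], [5]
  1-simplices (15): [0,1], [0,2], [0,3], [0,4], [0,5], [1,2], [1,3], [1,4], [1,5], [2,3], [2,4], [2,5], [3,4], [3,5], [4,5]
  2-simplices (10): [0,1,2], [0,1,4], [0,2,3], [0,3,5], [0,4,5], [1,2,5], [1,3,4], [1,3,5], [2,3,4], [2,4,5]

giving chain groups C_0 ≅ Z^6, C_1 ≅ Z^15, C_2 ≅ Z^10.

Boundary ∂_1: C_1 → C_0 is given by ∂[p,q] = [q] − [p].
The resulting 6×15 matrix has rank 5, and its Smith normal form has invariant factors (1,1,1,1,1).

∂_2: C_2 → C_1 acts by ∂[p,q,r] = [q,r] − [p,r] + [p,q]. For instance
  ∂[0,1,4] = [1,4] − [0,4] + [0,1],
  ∂[2,4,5] = [4,5] − [2,5] + [2,4].
The resulting 15×10 matrix has rank 10, and its Smith normal form has invariant factors (1,1,1,1,1,1,1,1,1,2).

Now H_k = ker ∂_k / im ∂_{k+1}, so:

  H_0: rank C_0 − rank ∂_1 = 6 − 5 = 1, and the invariant factors of ∂_1 are all 1, so H_0 ≅ Z.
  H_1: rank ker ∂_1 − rank ∂_2 = (15 − 5) − 10 = 0, and ∂_2 has invariant factor 2 > 1, so H_1 ≅ Z/2Z.
  H_2: rank ker ∂_2 − rank ∂_3 = (10 − 10) − 0 = 0, and there is no ∂_3, so H_2 ≅ 0.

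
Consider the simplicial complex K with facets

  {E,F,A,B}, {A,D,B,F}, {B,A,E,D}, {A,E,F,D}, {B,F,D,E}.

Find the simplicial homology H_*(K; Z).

Fix the vertex order A < B < D < E < F and write every simplex with vertices in increasing order. Then dim K = 3 and the simplices of K are:

  0-simplices (5): A, B, D, E, F
  1-simplices (10): AB, AD, AE, AF, BD, BE, BF, DE, DF, EF
  2-simplices (10): ABD, ABE, ABF, ADE, ADF, AEF, BDE, BDF, BEF, DEF
  3-simplices (5): ABDE, ABDF, ABEF, ADEF, BDEF

so the chain groups are C_0 ≅ Z^5, C_1 ≅ Z^10, C_2 ≅ Z^10, C_3 ≅ Z^5.

The boundary map ∂_1: C_1 → C_0 is given by ∂[p,q] = [q] − [p].
This gives a 5×10 integer matrix of rank 4; reducing to Smith normal form yields diagonal entries (1,1,1,1).

∂_2: C_2 → C_1 sends each 2-simplex [p,q,r] to [q,r] − [p,r] + [p,q]. For instance
  ∂BEF = EF − BF + BE,
  ∂ABE = BE − AE + AB.
The 10×10 boundary matrix has rank 6 and Smith normal form diag(1,1,1,1,1,1).

∂_3: C_3 → C_2 sends each 3-simplex σ to the alternating sum Σ_i (−1)^i (σ with its i-th vertex removed). For instance
  ∂ABEF = BEF − AEF + ABF − ABE,
  ∂ABDE = BDE − ADE + ABE − ABD.
The 10×5 boundary matrix has rank 4 and Smith normal form diag(1,1,1,1).

Computing H_k = (kernel of ∂_k) / (image of ∂_{k+1}):

  H_0: rank C_0 − rank ∂_1 = 5 − 4 = 1, and the invariant factors of ∂_1 are all 1, so H_0 = Z.
  H_1: rank ker ∂_1 − rank ∂_2 = (10 − 4) − 6 = 0, and the invariant factors of ∂_2 are all 1, so H_1 = 0.
  H_2: rank ker ∂_2 − rank ∂_3 = (10 − 6) − 4 = 0, and the invariant factors of ∂_3 are all 1, so H_2 = 0.
  H_3: rank ker ∂_3 − rank ∂_4 = (5 − 4) − 0 = 1, and there is no ∂_4, so H_3 = Z.

(K is a triangulation of the 3-sphere S^3.)

H_0 ≅ Z,  H_1 = 0,  H_2 = 0,  H_3 ≅ Z.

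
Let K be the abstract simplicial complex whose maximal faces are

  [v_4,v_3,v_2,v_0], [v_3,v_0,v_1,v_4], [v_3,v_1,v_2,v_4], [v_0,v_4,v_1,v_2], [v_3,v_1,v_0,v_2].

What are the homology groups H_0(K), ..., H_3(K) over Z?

H_0 = Z,  H_1 = 0,  H_2 = 0,  H_3 = Z.

Order the vertices as v_0 < v_1 < v_2 < v_3 < v_4. Listing each simplex with vertices in this order, K has dimension 3 with simplices:

  0-simplices (5): [v_0], [v_1], [v_2], [v_3], [v_4]
  1-simplices (10): [v_0,v_1], [v_0,v_2], [v_0,v_3], [v_0,v_4], [v_1,v_2], [v_1,v_3], [v_1,v_4], [v_2,v_3], [v_2,v_4], [v_3,v_4]
  2-simplices (10): [v_0,v_1,v_2], [v_0,v_1,v_3], [v_0,v_1,v_4], [v_0,v_2,v_3], [v_0,v_2,v_4], [v_0,v_3,v_4], [v_1,v_2,v_3], [v_1,v_2,v_4], [v_1,v_3,v_4], [v_2,v_3,v_4]
  3-simplices (5): [v_0,v_1,v_2,v_3], [v_0,v_1,v_2,v_4], [v_0,v_1,v_3,v_4], [v_0,v_2,v_3,v_4], [v_1,v_2,v_3,v_4]

Hence C_0 ≅ Z^5, C_1 ≅ Z^10, C_2 ≅ Z^10, C_3 ≅ Z^5.

Boundary ∂_1: C_1 → C_0 sends each edge [p,q] (with p < q) to q − p.
The resulting 5×10 matrix has rank 4, and its Smith normal form has invariant factors (1,1,1,1).

∂_2: C_2 → C_1 sends each 2-simplex [p,q,r] to [q,r] − [p,r] + [p,q]. For instance
  ∂[v_0,v_1,v_2] = [v_1,v_2] − [v_0,v_2] + [v_0,v_1],
  ∂[v_2,v_3,v_4] = [v_3,v_4] − [v_2,v_4] + [v_2,v_3].
As a 10×10 matrix over Z this has rank 6, with invariant factors (1,1,1,1,1,1).

Boundary ∂_3: C_3 → C_2 sends each 3-simplex σ to the alternating sum Σ_i (−1)^i (σ with its i-th vertex removed). For instance
  ∂[v_0,v_1,v_2,v_4] = [v_1,v_2,v_4] − [v_0,v_2,v_4] + [v_0,v_1,v_4] − [v_0,v_1,v_2],
  ∂[v_0,v_1,v_2,v_3] = [v_1,v_2,v_3] − [v_0,v_2,v_3] + [v_0,v_1,v_3] − [v_0,v_1,v_2].
The resulting 10×5 matrix has rank 4, and its Smith normal form has invariant factors (1,1,1,1).

Reading off H_k = ker ∂_k / im ∂_{k+1}:

  H_0: rank C_0 − rank ∂_1 = 5 − 4 = 1, and the invariant factors of ∂_1 are all 1, so H_0 ≅ Z.
  H_1: rank ker ∂_1 − rank ∂_2 = (10 − 4) − 6 = 0, and the invariant factors of ∂_2 are all 1, so H_1 ≅ 0.
  H_2: rank ker ∂_2 − rank ∂_3 = (10 − 6) − 4 = 0, and the invariant factors of ∂_3 are all 1, so H_2 ≅ 0.
  H_3: rank ker ∂_3 − rank ∂_4 = (5 − 4) − 0 = 1, and there is no ∂_4, so H_3 ≅ Z.

As a check, the Euler characteristic is 5 − 10 + 10 − 5 = 0, which agrees with 1 − 0 + 0 − 1 = 0.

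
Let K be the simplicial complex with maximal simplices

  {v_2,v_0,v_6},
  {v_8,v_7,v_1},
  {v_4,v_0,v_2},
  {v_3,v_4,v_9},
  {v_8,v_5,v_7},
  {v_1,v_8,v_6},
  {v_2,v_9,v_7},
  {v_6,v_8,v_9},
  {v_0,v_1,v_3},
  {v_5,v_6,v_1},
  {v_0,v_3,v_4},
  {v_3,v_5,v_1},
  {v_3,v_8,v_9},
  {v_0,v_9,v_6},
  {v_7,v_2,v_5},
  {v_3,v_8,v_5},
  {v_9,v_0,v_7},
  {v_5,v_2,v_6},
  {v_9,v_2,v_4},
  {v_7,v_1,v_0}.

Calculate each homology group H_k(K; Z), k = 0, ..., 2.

Order the vertices as v_0 < v_1 < v_2 < v_3 < v_4 < v_5 < v_6 < v_7 < v_8 < v_9. Listing each simplex with vertices in this order, K has dimension 2 with simplices:

  0-simplices (10): [v_0], [v_1], [v_2], [v_3], [v_4], [v_5], [v_6], [v_7], [v_8], [v_9]
  1-simplices (30): (30 of them)
  2-simplices (20): (20 of them)

so the chain groups are C_0 ≅ Z^10, C_1 ≅ Z^30, C_2 ≅ Z^20.

The boundary map ∂_1: C_1 → C_0 maps an edge to its endpoints' difference, ∂[p,q] = q − p. For instance
  ∂[v_2,v_4] = [v_4] − [v_2].
The resulting 10×30 matrix has rank 9, and its Smith normal form has invariant factors (1,1,1,1,1,1,1,1,1).

Boundary ∂_2: C_2 → C_1 acts by ∂[p,q,r] = [q,r] − [p,r] + [p,q]. For instance
  ∂[v_5,v_7,v_8] = [v_7,v_8] − [v_5,v_8] + [v_5,v_7],
  ∂[v_0,v_3,v_4] = [v_3,v_4] − [v_0,v_4] + [v_0,v_3].
As a 30×20 matrix over Z this has rank 20, with invariant factors (1,1,1,1,1,1,1,1,1,1,1,1,1,1,1,1,1,1,1,2).

From H_k ≅ ker(∂_k) / im(∂_{k+1}) we obtain:

  H_0: rank C_0 − rank ∂_1 = 10 − 9 = 1, and the invariant factors of ∂_1 are all 1, so H_0 ≅ Z.
  H_1: rank ker ∂_1 − rank ∂_2 = (30 − 9) − 20 = 1, and ∂_2 has invariant factor 2 > 1, so H_1 ≅ Z ⊕ Z/2Z.
  H_2: rank ker ∂_2 − rank ∂_3 = (20 − 20) − 0 = 0, and there is no ∂_3, so H_2 ≅ 0.

As a check, the Euler characteristic is 10 − 30 + 20 = 0, which agrees with 1 − 1 + 0 = 0.

H_0 ≅ Z,  H_1 ≅ Z ⊕ Z/2Z,  H_2 = 0.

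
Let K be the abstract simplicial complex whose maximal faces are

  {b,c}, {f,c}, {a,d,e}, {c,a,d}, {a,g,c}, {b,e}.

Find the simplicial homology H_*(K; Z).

H_0 ≅ Z,  H_1 ≅ Z,  H_2 = 0.

Take the total order a < b < c < d < e < f < g on the vertex set. Then K (dimension 2) consists of the simplices:

  0-simplices (7): a, b, c, d, e, f, g
  1-simplices (10): ac, ad, ae, ag, bc, be, cd, cf, cg, de
  2-simplices (3): acd, acg, ade

giving chain groups C_0 ≅ Z^7, C_1 ≅ Z^10, C_2 ≅ Z^3.

∂_1: C_1 → C_0 sends each edge [p,q] (with p < q) to q − p. For instance
  ∂de = e − d.
This gives a 7×10 integer matrix of rank 6; reducing to Smith normal form yields diagonal entries (1,1,1,1,1,1).

∂_2: C_2 → C_1 acts by ∂[p,q,r] = [q,r] − [p,r] + [p,q]. For instance
  ∂acd = cd − ad + ac,
  ∂acg = cg − ag + ac.
As a 10×3 matrix over Z this has rank 3, with invariant factors (1,1,1).

Reading off H_k = ker ∂_k / im ∂_{k+1}:

  H_0: rank C_0 − rank ∂_1 = 7 − 6 = 1, and the invariant factors of ∂_1 are all 1, so H_0 ≅ Z.
  H_1: rank ker ∂_1 − rank ∂_2 = (10 − 6) − 3 = 1, and the invariant factors of ∂_2 are all 1, so H_1 ≅ Z.
  H_2: rank ker ∂_2 − rank ∂_3 = (3 − 3) − 0 = 0, and there is no ∂_3, so H_2 ≅ 0.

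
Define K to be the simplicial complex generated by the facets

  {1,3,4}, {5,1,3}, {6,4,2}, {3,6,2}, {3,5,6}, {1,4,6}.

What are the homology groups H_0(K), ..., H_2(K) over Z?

K has 6 vertices, 12 edges, 6 triangles.
rank ∂_0 = 0, rank ∂_1 = 5 ⇒ b_0 = 6 − 0 − 5 = 1; all invariant factors of ∂_1 are 1 so no torsion. So H_0 = Z.
rank ∂_1 = 5, rank ∂_2 = 6 ⇒ b_1 = 12 − 5 − 6 = 1; all invariant factors of ∂_2 are 1 so no torsion. So H_1 = Z.
rank ∂_2 = 6, rank ∂_3 = 0 ⇒ b_2 = 6 − 6 − 0 = 0. So H_2 = 0.

H_0 = Z,  H_1 = Z,  H_2 = 0.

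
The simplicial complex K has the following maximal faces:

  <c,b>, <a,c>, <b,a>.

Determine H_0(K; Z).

We work with the vertex ordering a < b < c. The simplices of K, each written with vertices in increasing order, are:

  0-simplices (3): a, b, c
  1-simplices (3): ab, ac, bc

giving chain groups C_0 ≅ Z^3, C_1 ≅ Z^3.

Boundary ∂_1: C_1 → C_0 maps an edge to its endpoints' difference, ∂[p,q] = q − p.
The 3×3 boundary matrix has rank 2 and Smith normal form diag(1,1).

Computing H_k = (kernel of ∂_k) / (image of ∂_{k+1}):

  H_0: rank C_0 − rank ∂_1 = 3 − 2 = 1, and the invariant factors of ∂_1 are all 1, so H_0 = Z.

(K is a triangulation of the circle S^1.)

H_0 = Z.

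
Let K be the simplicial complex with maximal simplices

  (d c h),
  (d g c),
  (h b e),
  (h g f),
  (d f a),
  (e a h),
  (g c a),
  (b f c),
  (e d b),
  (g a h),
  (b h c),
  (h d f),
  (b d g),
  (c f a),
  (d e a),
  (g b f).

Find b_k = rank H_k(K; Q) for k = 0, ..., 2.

b_0 = 1, b_1 = 2, b_2 = 1.

We work with the vertex ordering a < b < c < d < e < f < g < h. The simplices of K, each written with vertices in increasing order, are:

  0-simplices (8): a, b, c, d, e, f, g, h
  1-simplices (24): ac, ad, ae, af, ag, ah, bc, bd, be, bf, bg, bh, cd, cf, cg, ch, de, df, dg, dh, eh, fg, fh, gh
  2-simplices (16): acf, acg, ade, adf, aeh, agh, bcf, bch, bde, bdg, beh, bfg, cdg, cdh, dfh, fgh

so the chain groups are C_0 ≅ Z^8, C_1 ≅ Z^24, C_2 ≅ Z^16.

∂_1: C_1 → C_0 sends each edge [p,q] (with p < q) to q − p.
This gives a 8×24 integer matrix of rank 7; reducing to Smith normal form yields diagonal entries (1,1,1,1,1,1,1).

∂_2: C_2 → C_1 acts by ∂[p,q,r] = [q,r] − [p,r] + [p,q]. For instance
  ∂bde = de − be + bd,
  ∂dfh = fh − dh + df.
This gives a 24×16 integer matrix of rank 15; reducing to Smith normal form yields diagonal entries (1,1,1,1,1,1,1,1,1,1,1,1,1,1,1).

Now H_k = ker ∂_k / im ∂_{k+1}, so:

  H_0: rank C_0 − rank ∂_1 = 8 − 7 = 1, and the invariant factors of ∂_1 are all 1, so H_0 ≅ Z.
  H_1: rank ker ∂_1 − rank ∂_2 = (24 − 7) − 15 = 2, and the invariant factors of ∂_2 are all 1, so H_1 ≅ Z^2.
  H_2: rank ker ∂_2 − rank ∂_3 = (16 − 15) − 0 = 1, and there is no ∂_3, so H_2 ≅ Z.

As a check, the Euler characteristic is 8 − 24 + 16 = 0, which agrees with 1 − 2 + 1 = 0.
(K is a triangulation of the torus T^2.)

Hence the Betti numbers are b_0 = 1, b_1 = 2, b_2 = 1.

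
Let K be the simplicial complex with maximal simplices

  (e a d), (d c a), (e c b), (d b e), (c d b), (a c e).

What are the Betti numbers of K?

b_0 = 1, b_1 = 0, b_2 = 1.

We work with the vertex ordering a < b < c < d < e. The simplices of K, each written with vertices in increasing order, are:

  0-simplices (5): a, b, c, d, e
  1-simplices (9): ac, ad, ae, bc, bd, be, cd, ce, de
  2-simplices (6): acd, ace, ade, bcd, bce, bde

Hence C_0 ≅ Z^5, C_1 ≅ Z^9, C_2 ≅ Z^6.

The boundary map ∂_1: C_1 → C_0 maps an edge to its endpoints' difference, ∂[p,q] = q − p. For instance
  ∂ac = c − a.
This gives a 5×9 integer matrix of rank 4; reducing to Smith normal form yields diagonal entries (1,1,1,1).

Boundary ∂_2: C_2 → C_1 acts by ∂[p,q,r] = [q,r] − [p,r] + [p,q]. For instance
  ∂bce = ce − be + bc,
  ∂bcd = cd − bd + bc.
As a 9×6 matrix over Z this has rank 5, with invariant factors (1,1,1,1,1).

Reading off H_k = ker ∂_k / im ∂_{k+1}:

  H_0: rank C_0 − rank ∂_1 = 5 − 4 = 1, and the invariant factors of ∂_1 are all 1, so H_0 ≅ Z.
  H_1: rank ker ∂_1 − rank ∂_2 = (9 − 4) − 5 = 0, and the invariant factors of ∂_2 are all 1, so H_1 ≅ 0.
  H_2: rank ker ∂_2 − rank ∂_3 = (6 − 5) − 0 = 1, and there is no ∂_3, so H_2 ≅ Z.

As a check, the Euler characteristic is 5 − 9 + 6 = 2, which agrees with 1 − 0 + 1 = 2.

Hence the Betti numbers are b_0 = 1, b_1 = 0, b_2 = 1.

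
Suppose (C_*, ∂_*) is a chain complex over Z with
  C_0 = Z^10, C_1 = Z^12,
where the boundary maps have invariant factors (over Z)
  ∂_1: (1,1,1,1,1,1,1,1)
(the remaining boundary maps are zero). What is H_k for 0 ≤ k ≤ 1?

H_0: b_0 = 10 − 0 − 8 = 2; torsion from ∂_1 factors > 1: none. So H_0 = Z^2.
H_1: b_1 = 12 − 8 − 0 = 4; torsion from ∂_2 factors > 1: none. So H_1 = Z^4.

H_0 = Z^2,  H_1 = Z^4.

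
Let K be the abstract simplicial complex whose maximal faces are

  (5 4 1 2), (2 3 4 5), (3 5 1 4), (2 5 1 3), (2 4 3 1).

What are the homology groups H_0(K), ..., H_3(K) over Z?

H_0 = Z,  H_1 = 0,  H_2 = 0,  H_3 = Z.

We work with the vertex ordering 1 < 2 < 3 < 4 < 5. The simplices of K, each written with vertices in increasing order, are:

  0-simplices (5): [1], [2], [3], [4], [5]
  1-simplices (10): [1,2], [1,3], [1,4], [1,5], [2,3], [2,4], [2,5], [3,4], [3,5], [4,5]
  2-simplices (10): [1,2,3], [1,2,4], [1,2,5], [1,3,4], [1,3,5], [1,4,5], [2,3,4], [2,3,5], [2,4,5], [3,4,5]
  3-simplices (5): [1,2,3,4], [1,2,3,5], [1,2,4,5], [1,3,4,5], [2,3,4,5]

so the chain groups are C_0 ≅ Z^5, C_1 ≅ Z^10, C_2 ≅ Z^10, C_3 ≅ Z^5.

Boundary ∂_1: C_1 → C_0 maps an edge to its endpoints' difference, ∂[p,q] = q − p. For instance
  ∂[3,5] = [5] − [3].
This gives a 5×10 integer matrix of rank 4; reducing to Smith normal form yields diagonal entries (1,1,1,1).

The boundary map ∂_2: C_2 → C_1 maps a triangle to the signed sum of its edges. For instance
  ∂[1,2,5] = [2,5] − [1,5] + [1,2],
  ∂[1,2,4] = [2,4] − [1,4] + [1,2].
The resulting 10×10 matrix has rank 6, and its Smith normal form has invariant factors (1,1,1,1,1,1).

The boundary map ∂_3: C_3 → C_2 sends each 3-simplex σ to the alternating sum Σ_i (−1)^i (σ with its i-th vertex removed). For instance
  ∂[2,3,4,5] = [3,4,5] − [2,4,5] + [2,3,5] − [2,3,4],
  ∂[1,3,4,5] = [3,4,5] − [1,4,5] + [1,3,5] − [1,3,4].
The resulting 10×5 matrix has rank 4, and its Smith normal form has invariant factors (1,1,1,1).

Computing H_k = (kernel of ∂_k) / (image of ∂_{k+1}):

  H_0: rank C_0 − rank ∂_1 = 5 − 4 = 1, and the invariant factors of ∂_1 are all 1, so H_0 ≅ Z.
  H_1: rank ker ∂_1 − rank ∂_2 = (10 − 4) − 6 = 0, and the invariant factors of ∂_2 are all 1, so H_1 ≅ 0.
  H_2: rank ker ∂_2 − rank ∂_3 = (10 − 6) − 4 = 0, and the invariant factors of ∂_3 are all 1, so H_2 ≅ 0.
  H_3: rank ker ∂_3 − rank ∂_4 = (5 − 4) − 0 = 1, and there is no ∂_4, so H_3 ≅ Z.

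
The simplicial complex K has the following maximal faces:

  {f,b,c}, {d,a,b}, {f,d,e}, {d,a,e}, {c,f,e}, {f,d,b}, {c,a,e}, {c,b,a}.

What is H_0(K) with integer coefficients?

K has 6 vertices, 12 edges, 8 triangles.
rank ∂_0 = 0, rank ∂_1 = 5 ⇒ b_0 = 6 − 0 − 5 = 1; all invariant factors of ∂_1 are 1 so no torsion. So H_0 = Z.

H_0 = Z.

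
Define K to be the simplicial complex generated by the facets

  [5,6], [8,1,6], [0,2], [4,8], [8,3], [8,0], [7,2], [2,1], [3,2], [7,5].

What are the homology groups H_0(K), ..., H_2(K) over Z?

H_0 ≅ Z,  H_1 ≅ Z^3,  H_2 = 0.

Fix the vertex order 0 < 1 < 2 < 3 < 4 < 5 < 6 < 7 < 8 and write every simplex with vertices in increasing order. Then dim K = 2 and the simplices of K are:

  0-simplices (9): [0], [1], [2], [3], [4], [5], [6], [7], [8]
  1-simplices (12): [0,2], [0,8], [1,2], [1,6], [1,8], [2,3], [2,7], [3,8], [4,8], [5,6], [5,7], [6,8]
  2-simplices (1): [1,6,8]

Hence C_0 ≅ Z^9, C_1 ≅ Z^12, C_2 ≅ Z^1.

The boundary map ∂_1: C_1 → C_0 sends each edge [p,q] (with p < q) to q − p. For instance
  ∂[5,6] = [6] − [5].
This gives a 9×12 integer matrix of rank 8; reducing to Smith normal form yields diagonal entries (1,1,1,1,1,1,1,1).

Boundary ∂_2: C_2 → C_1 sends each 2-simplex [p,q,r] to [q,r] − [p,r] + [p,q]. For instance
  ∂[1,6,8] = [6,8] − [1,8] + [1,6].
As a 12×1 matrix over Z this has rank 1, with invariant factors (1).

Computing H_k = (kernel of ∂_k) / (image of ∂_{k+1}):

  H_0: rank C_0 − rank ∂_1 = 9 − 8 = 1, and the invariant factors of ∂_1 are all 1, so H_0 = Z.
  H_1: rank ker ∂_1 − rank ∂_2 = (12 − 8) − 1 = 3, and the invariant factors of ∂_2 are all 1, so H_1 = Z^3.
  H_2: rank ker ∂_2 − rank ∂_3 = (1 − 1) − 0 = 0, and there is no ∂_3, so H_2 = 0.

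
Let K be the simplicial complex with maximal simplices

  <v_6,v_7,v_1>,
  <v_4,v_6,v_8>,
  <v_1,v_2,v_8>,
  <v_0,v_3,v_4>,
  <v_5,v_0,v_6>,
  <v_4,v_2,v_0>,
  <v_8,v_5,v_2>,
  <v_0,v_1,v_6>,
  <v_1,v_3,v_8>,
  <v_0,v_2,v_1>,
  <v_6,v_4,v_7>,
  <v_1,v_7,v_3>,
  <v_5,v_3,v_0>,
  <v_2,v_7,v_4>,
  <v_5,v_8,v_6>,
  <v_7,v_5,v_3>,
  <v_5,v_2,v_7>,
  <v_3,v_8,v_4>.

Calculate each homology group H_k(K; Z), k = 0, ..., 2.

H_0 ≅ Z,  H_1 ≅ Z^2,  H_2 ≅ Z.

K has 9 vertices, 27 edges, 18 triangles.
rank ∂_0 = 0, rank ∂_1 = 8 ⇒ b_0 = 9 − 0 − 8 = 1; all invariant factors of ∂_1 are 1 so no torsion. So H_0 ≅ Z.
rank ∂_1 = 8, rank ∂_2 = 17 ⇒ b_1 = 27 − 8 − 17 = 2; all invariant factors of ∂_2 are 1 so no torsion. So H_1 ≅ Z^2.
rank ∂_2 = 17, rank ∂_3 = 0 ⇒ b_2 = 18 − 17 − 0 = 1. So H_2 ≅ Z.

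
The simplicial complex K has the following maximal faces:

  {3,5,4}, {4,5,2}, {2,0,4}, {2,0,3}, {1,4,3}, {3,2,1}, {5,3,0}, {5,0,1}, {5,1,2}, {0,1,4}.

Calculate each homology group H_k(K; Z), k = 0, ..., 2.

H_0 ≅ Z,  H_1 ≅ Z/2,  H_2 = 0.

Fix the vertex order 0 < 1 < 2 < 3 < 4 < 5 and write every simplex with vertices in increasing order. Then dim K = 2 and the simplices of K are:

  0-simplices (6): [0], [1], [2], [3], [4], [5]
  1-simplices (15): [0,1], [0,2], [0,3], [0,4], [0,5], [1,2], [1,3], [1,4], [1,5], [2,3], [2,4], [2,5], [3,4], [3,5], [4,5]
  2-simplices (10): [0,1,4], [0,1,5], [0,2,3], [0,2,4], [0,3,5], [1,2,3], [1,2,5], [1,3,4], [2,4,5], [3,4,5]

Hence C_0 ≅ Z^6, C_1 ≅ Z^15, C_2 ≅ Z^10.

∂_1: C_1 → C_0 is given by ∂[p,q] = [q] − [p].
This gives a 6×15 integer matrix of rank 5; reducing to Smith normal form yields diagonal entries (1,1,1,1,1).

Boundary ∂_2: C_2 → C_1 sends each 2-simplex [p,q,r] to [q,r] − [p,r] + [p,q]. For instance
  ∂[1,2,3] = [2,3] − [1,3] + [1,2],
  ∂[1,2,5] = [2,5] − [1,5] + [1,2].
The 15×10 boundary matrix has rank 10 and Smith normal form diag(1,1,1,1,1,1,1,1,1,2).

From H_k ≅ ker(∂_k) / im(∂_{k+1}) we obtain:

  H_0: rank C_0 − rank ∂_1 = 6 − 5 = 1, and the invariant factors of ∂_1 are all 1, so H_0 = Z.
  H_1: rank ker ∂_1 − rank ∂_2 = (15 − 5) − 10 = 0, and ∂_2 has invariant factor 2 > 1, so H_1 = Z/2.
  H_2: rank ker ∂_2 − rank ∂_3 = (10 − 10) − 0 = 0, and there is no ∂_3, so H_2 = 0.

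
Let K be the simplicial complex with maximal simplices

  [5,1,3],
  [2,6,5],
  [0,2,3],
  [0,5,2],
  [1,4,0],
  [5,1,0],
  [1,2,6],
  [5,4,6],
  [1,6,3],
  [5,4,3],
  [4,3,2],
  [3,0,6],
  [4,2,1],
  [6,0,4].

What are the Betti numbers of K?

b_0 = 1, b_1 = 2, b_2 = 1.

We work with the vertex ordering 0 < 1 < 2 < 3 < 4 < 5 < 6. The simplices of K, each written with vertices in increasing order, are:

  0-simplices (7): [0], [1], [2], [3], [4], [5], [6]
  1-simplices (21): [0,1], [0,2], [0,3], [0,4], [0,5], [0,6], [1,2], [1,3], [1,4], [1,5], [1,6], [2,3], [2,4], [2,5], [2,6], [3,4], [3,5], [3,6], [4,5], [4,6], [5,6]
  2-simplices (14): [0,1,4], [0,1,5], [0,2,3], [0,2,5], [0,3,6], [0,4,6], [1,2,4], [1,2,6], [1,3,5], [1,3,6], [2,3,4], [2,5,6], [3,4,5], [4,5,6]

Hence C_0 ≅ Z^7, C_1 ≅ Z^21, C_2 ≅ Z^14.

The boundary map ∂_1: C_1 → C_0 maps an edge to its endpoints' difference, ∂[p,q] = q − p. For instance
  ∂[5,6] = [6] − [5].
The 7×21 boundary matrix has rank 6 and Smith normal form diag(1,1,1,1,1,1).

The boundary map ∂_2: C_2 → C_1 acts by ∂[p,q,r] = [q,r] − [p,r] + [p,q]. For instance
  ∂[0,4,6] = [4,6] − [0,6] + [0,4],
  ∂[0,2,5] = [2,5] − [0,5] + [0,2].
This gives a 21×14 integer matrix of rank 13; reducing to Smith normal form yields diagonal entries (1,1,1,1,1,1,1,1,1,1,1,1,1).

Reading off H_k = ker ∂_k / im ∂_{k+1}:

  H_0: rank C_0 − rank ∂_1 = 7 − 6 = 1, and the invariant factors of ∂_1 are all 1, so H_0 ≅ Z.
  H_1: rank ker ∂_1 − rank ∂_2 = (21 − 6) − 13 = 2, and the invariant factors of ∂_2 are all 1, so H_1 ≅ Z^2.
  H_2: rank ker ∂_2 − rank ∂_3 = (14 − 13) − 0 = 1, and there is no ∂_3, so H_2 ≅ Z.

Hence the Betti numbers are b_0 = 1, b_1 = 2, b_2 = 1.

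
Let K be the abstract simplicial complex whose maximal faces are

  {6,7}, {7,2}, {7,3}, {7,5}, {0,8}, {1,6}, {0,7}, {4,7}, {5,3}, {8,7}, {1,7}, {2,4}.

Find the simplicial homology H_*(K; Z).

Fix the vertex order 0 < 1 < 2 < 3 < 4 < 5 < 6 < 7 < 8 and write every simplex with vertices in increasing order. Then dim K = 1 and the simplices of K are:

  0-simplices (9): [0], [1], [2], [3], [4], [5], [6], [7], [8]
  1-simplices (12): [0,7], [0,8], [1,6], [1,7], [2,4], [2,7], [3,5], [3,7], [4,7], [5,7], [6,7], [7,8]

so the chain groups are C_0 ≅ Z^9, C_1 ≅ Z^12.

Boundary ∂_1: C_1 → C_0 sends each edge [p,q] (with p < q) to q − p.
As a 9×12 matrix over Z this has rank 8, with invariant factors (1,1,1,1,1,1,1,1).

Now H_k = ker ∂_k / im ∂_{k+1}, so:

  H_0: rank C_0 − rank ∂_1 = 9 − 8 = 1, and the invariant factors of ∂_1 are all 1, so H_0 = Z.
  H_1: rank ker ∂_1 − rank ∂_2 = (12 − 8) − 0 = 4, and there is no ∂_2, so H_1 = Z^4.

H_0 = Z,  H_1 = Z^4.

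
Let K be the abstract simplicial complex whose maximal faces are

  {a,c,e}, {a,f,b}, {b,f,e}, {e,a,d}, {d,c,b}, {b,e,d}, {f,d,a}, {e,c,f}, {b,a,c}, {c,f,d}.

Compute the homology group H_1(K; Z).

H_1 ≅ Z/2.

Fix the vertex order a < b < c < d < e < f and write every simplex with vertices in increasing order. Then dim K = 2 and the simplices of K are:

  0-simplices (6): a, b, c, d, e, f
  1-simplices (15): ab, ac, ad, ae, af, bc, bd, be, bf, cd, ce, cf, de, df, ef
  2-simplices (10): abc, abf, ace, ade, adf, bcd, bde, bef, cdf, cef

so the chain groups are C_0 ≅ Z^6, C_1 ≅ Z^15, C_2 ≅ Z^10.

The boundary map ∂_1: C_1 → C_0 sends each edge [p,q] (with p < q) to q − p. For instance
  ∂cf = f − c.
The 6×15 boundary matrix has rank 5 and Smith normal form diag(1,1,1,1,1).

Boundary ∂_2: C_2 → C_1 maps a triangle to the signed sum of its edges. For instance
  ∂adf = df − af + ad,
  ∂abf = bf − af + ab.
This gives a 15×10 integer matrix of rank 10; reducing to Smith normal form yields diagonal entries (1,1,1,1,1,1,1,1,1,2).

Computing H_k = (kernel of ∂_k) / (image of ∂_{k+1}):

  H_1: rank ker ∂_1 − rank ∂_2 = (15 − 5) − 10 = 0, and ∂_2 has invariant factor 2 > 1, so H_1 = Z/2.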